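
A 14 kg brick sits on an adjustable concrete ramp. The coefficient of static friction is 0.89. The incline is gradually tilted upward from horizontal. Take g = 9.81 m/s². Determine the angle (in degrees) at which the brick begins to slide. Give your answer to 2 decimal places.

41.67°

At the threshold of sliding, static friction is at its maximum μ_s N and exactly balances the weight component along the incline: mg sin θ = μ_s mg cos θ.
Hence tan θ = μ_s = 0.89, so θ = arctan(0.89) = 41.6691°.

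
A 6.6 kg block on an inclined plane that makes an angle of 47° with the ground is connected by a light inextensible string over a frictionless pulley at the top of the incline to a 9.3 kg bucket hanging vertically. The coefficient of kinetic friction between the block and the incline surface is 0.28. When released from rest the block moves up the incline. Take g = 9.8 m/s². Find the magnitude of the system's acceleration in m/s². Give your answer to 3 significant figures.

1.98 m/s²

For the block on the incline: the weight component along the slope is m₁g sin 47° = 6.6 × 9.8 × 0.7314 = 47.307 N and the normal force is N = m₁g cos 47° = 44.112 N.
Kinetic friction opposes the block's motion up the incline: f = μN = 0.28 × 44.112 = 12.351 N acting down the slope.
Newton's second law for the block (up-slope positive): T − 47.307 − 12.351 = 6.6 a. For the hanging bucket (downward positive): 9.3 × 9.8 − T = 9.3 a.
Adding the two equations eliminates T: 31.482 = 15.9 a, so a = 1.9800 m/s².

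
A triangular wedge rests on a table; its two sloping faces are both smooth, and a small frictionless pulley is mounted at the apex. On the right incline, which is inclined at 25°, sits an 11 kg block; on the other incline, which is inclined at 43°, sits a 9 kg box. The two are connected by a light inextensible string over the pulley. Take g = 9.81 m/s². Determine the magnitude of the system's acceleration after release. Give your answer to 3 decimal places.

0.730 m/s²

Resolve each weight along its own incline: the 11 kg mass has component 11 × 9.81 × sin 25° = 45.605 N down its slope, and the 9 kg mass has 9 × 9.81 × sin 43° = 60.214 N down its slope.
The 9 kg side's 60.214 N exceeds the other side's 45.605 N, so that mass slides down and the 11 kg mass slides up. Taking that direction as positive, Newton's second law for the whole system gives 60.214 − 45.605 = (11 + 9) a, so a = 14.609 / 20 = 0.7305 m/s².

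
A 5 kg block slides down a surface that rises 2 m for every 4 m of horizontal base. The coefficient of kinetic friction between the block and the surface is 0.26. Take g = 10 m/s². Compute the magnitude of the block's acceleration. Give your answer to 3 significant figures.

Resolving the weight along the incline: the component pulling the block down the slope is mg sin 26.57° = 5 × 10 × 0.4472 = 22.360 N, and the normal force is N = mg cos 26.57° = 5 × 10 × 0.8944 = 44.720 N.
Kinetic friction acts up the slope with magnitude f = μN = 0.26 × 44.720 = 11.627 N.
Net force along the incline is 22.360 − 11.627 = 10.733 N, so a = 10.733 / 5 = 2.1466 m/s².

2.15 m/s²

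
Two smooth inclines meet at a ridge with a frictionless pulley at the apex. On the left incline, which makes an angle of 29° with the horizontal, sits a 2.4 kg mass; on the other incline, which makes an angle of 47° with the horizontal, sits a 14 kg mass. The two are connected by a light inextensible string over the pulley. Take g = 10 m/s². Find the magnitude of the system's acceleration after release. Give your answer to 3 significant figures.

Resolve each weight along its own incline: the 2.4 kg mass has component 2.4 × 10 × sin 29° = 11.635 N down its slope, and the 14 kg mass has 14 × 10 × sin 47° = 102.390 N down its slope.
The 14 kg side's 102.390 N exceeds the other side's 11.635 N, so that mass slides down and the 2.4 kg mass slides up. Taking that direction as positive, Newton's second law for the whole system gives 102.390 − 11.635 = (2.4 + 14) a, so a = 90.755 / 16.4 = 5.5338 m/s².

5.53 m/s²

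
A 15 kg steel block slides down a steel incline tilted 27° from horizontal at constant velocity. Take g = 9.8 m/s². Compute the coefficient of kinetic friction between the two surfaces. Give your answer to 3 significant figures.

At constant velocity the net force along the incline is zero: mg sin 27° = μ mg cos 27°.
So μ = tan 27° = 0.4540 / 0.8910 = 0.5095.

0.510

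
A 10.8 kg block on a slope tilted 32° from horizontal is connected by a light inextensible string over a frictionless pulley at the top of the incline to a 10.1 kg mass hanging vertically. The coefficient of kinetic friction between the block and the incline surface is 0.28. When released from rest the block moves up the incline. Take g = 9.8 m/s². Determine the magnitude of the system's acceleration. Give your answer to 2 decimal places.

0.85 m/s²

For the block on the incline: the weight component along the slope is m₁g sin 32° = 10.8 × 9.8 × 0.5299 = 56.085 N and the normal force is N = m₁g cos 32° = 89.757 N.
Kinetic friction opposes the block's motion up the incline: f = μN = 0.28 × 89.757 = 25.132 N acting down the slope.
Newton's second law for the block (up-slope positive): T − 56.085 − 25.132 = 10.8 a. For the hanging mass (downward positive): 10.1 × 9.8 − T = 10.1 a.
Adding the two equations eliminates T: 17.763 = 20.9 a, so a = 0.8499 m/s².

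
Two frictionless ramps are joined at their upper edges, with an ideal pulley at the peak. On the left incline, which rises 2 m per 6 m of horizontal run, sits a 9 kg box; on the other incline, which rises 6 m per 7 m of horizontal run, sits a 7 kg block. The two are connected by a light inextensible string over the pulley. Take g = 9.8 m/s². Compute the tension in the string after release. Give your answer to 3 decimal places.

37.315 N

Resolve each weight along its own incline: the 9 kg mass has component 9 × 9.8 × sin 18.43° = 27.891 N down its slope, and the 7 kg mass has 7 × 9.8 × sin 40.60° = 44.644 N down its slope.
The 7 kg side's 44.644 N exceeds the other side's 27.891 N, so that mass slides down and the 9 kg mass slides up. Taking that direction as positive, Newton's second law for the whole system gives 44.644 − 27.891 = (9 + 7) a, so a = 16.753 / 16 = 1.0471 m/s².
For the 9 kg mass (up-slope positive): T − 27.891 = 9 × 1.0471, so T = 37.315 N.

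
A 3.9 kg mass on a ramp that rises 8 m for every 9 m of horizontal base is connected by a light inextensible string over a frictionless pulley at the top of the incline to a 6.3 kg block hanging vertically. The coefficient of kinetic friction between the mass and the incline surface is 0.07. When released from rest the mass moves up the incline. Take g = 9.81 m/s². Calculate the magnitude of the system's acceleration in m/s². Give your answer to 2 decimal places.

3.37 m/s²

For the mass on the incline: the weight component along the slope is m₁g sin 41.63° = 3.9 × 9.81 × 0.6644 = 25.419 N and the normal force is N = m₁g cos 41.63° = 28.595 N.
Kinetic friction opposes the mass's motion up the incline: f = μN = 0.07 × 28.595 = 2.002 N acting down the slope.
Newton's second law for the mass (up-slope positive): T − 25.419 − 2.002 = 3.9 a. For the hanging block (downward positive): 6.3 × 9.81 − T = 6.3 a.
Adding the two equations eliminates T: 34.382 = 10.2 a, so a = 3.3708 m/s².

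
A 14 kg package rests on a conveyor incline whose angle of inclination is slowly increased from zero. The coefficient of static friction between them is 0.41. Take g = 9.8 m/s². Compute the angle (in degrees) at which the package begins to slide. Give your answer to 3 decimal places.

At the threshold of sliding, static friction is at its maximum μ_s N and exactly balances the weight component along the incline: mg sin θ = μ_s mg cos θ.
Hence tan θ = μ_s = 0.41, so θ = arctan(0.41) = 22.2936°.

22.294°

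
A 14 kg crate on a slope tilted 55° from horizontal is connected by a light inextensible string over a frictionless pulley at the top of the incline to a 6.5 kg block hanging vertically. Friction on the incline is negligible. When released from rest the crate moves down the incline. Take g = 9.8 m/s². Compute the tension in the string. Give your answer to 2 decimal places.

79.14 N

For the crate on the incline: the weight component along the slope is m₁g sin 55° = 14 × 9.8 × 0.8192 = 112.394 N and the normal force is N = m₁g cos 55° = 78.695 N.
Newton's second law for the crate (down-slope positive): 112.394 − T = 14 a. For the hanging block (upward positive): T − 6.5 × 9.8 = 6.5 a.
Adding the two equations eliminates T: 48.694 = 20.5 a, so a = 2.3753 m/s².
Then from the hanging block's equation, T = 6.5 × (9.8 + 2.3753) = 79.139 N.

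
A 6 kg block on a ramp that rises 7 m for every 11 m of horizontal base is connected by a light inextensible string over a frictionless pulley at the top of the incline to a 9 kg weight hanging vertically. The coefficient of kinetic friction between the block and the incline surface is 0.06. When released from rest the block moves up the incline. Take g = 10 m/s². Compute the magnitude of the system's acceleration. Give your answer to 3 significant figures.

3.65 m/s²

For the block on the incline: the weight component along the slope is m₁g sin 32.47° = 6 × 10 × 0.5369 = 32.214 N and the normal force is N = m₁g cos 32.47° = 50.620 N.
Kinetic friction opposes the block's motion up the incline: f = μN = 0.06 × 50.620 = 3.037 N acting down the slope.
Newton's second law for the block (up-slope positive): T − 32.214 − 3.037 = 6 a. For the hanging weight (downward positive): 9 × 10 − T = 9 a.
Adding the two equations eliminates T: 54.749 = 15 a, so a = 3.6499 m/s².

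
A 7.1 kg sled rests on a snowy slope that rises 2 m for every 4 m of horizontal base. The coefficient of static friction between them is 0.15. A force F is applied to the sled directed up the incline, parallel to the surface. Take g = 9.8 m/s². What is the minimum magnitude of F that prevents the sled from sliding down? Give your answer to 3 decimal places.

21.782 N

The normal force is N = mg cos 26.57° = 62.234 N. With F at its minimum the sled is on the verge of sliding down, so static friction is at its maximum μ_s N = 0.15 × 62.234 = 9.335 N and acts up the slope.
Equilibrium along the incline: F + μ_s N = mg sin 26.57°, so F = 31.117 − 9.335 = 21.782 N.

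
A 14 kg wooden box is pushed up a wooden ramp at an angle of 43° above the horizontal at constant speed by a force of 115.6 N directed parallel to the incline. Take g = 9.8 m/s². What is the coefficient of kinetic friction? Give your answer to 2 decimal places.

0.22

At constant speed ΣF = 0 along the incline. The applied 115.6 N acts up the slope; the weight component mg sin 43° = 93.570 N and kinetic friction μN both act down the slope.
So 115.6 = 93.570 + μ × 100.342, giving μ = (115.6 − 93.570) / 100.342 = 0.2195.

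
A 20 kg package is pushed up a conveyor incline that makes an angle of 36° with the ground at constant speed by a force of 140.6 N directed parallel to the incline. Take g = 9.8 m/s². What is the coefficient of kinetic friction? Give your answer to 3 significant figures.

At constant speed ΣF = 0 along the incline. The applied 140.6 N acts up the slope; the weight component mg sin 36° = 115.206 N and kinetic friction μN both act down the slope.
So 140.6 = 115.206 + μ × 158.567, giving μ = (140.6 − 115.206) / 158.567 = 0.1601.

0.160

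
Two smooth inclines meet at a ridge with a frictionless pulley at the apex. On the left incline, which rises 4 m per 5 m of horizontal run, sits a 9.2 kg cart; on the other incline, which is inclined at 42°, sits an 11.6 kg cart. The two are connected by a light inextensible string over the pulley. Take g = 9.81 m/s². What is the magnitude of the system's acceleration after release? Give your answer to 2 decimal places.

Resolve each weight along its own incline: the 9.2 kg mass has component 9.2 × 9.81 × sin 38.66° = 56.380 N down its slope, and the 11.6 kg mass has 11.6 × 9.81 × sin 42° = 76.144 N down its slope.
The 11.6 kg side's 76.144 N exceeds the other side's 56.380 N, so that mass slides down and the 9.2 kg mass slides up. Taking that direction as positive, Newton's second law for the whole system gives 76.144 − 56.380 = (9.2 + 11.6) a, so a = 19.764 / 20.8 = 0.9502 m/s².

0.95 m/s²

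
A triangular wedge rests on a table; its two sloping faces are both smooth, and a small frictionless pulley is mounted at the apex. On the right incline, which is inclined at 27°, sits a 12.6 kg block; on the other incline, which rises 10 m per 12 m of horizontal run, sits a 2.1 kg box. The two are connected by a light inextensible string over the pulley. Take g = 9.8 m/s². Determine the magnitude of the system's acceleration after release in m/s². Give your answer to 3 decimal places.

Resolve each weight along its own incline: the 12.6 kg mass has component 12.6 × 9.8 × sin 27° = 56.059 N down its slope, and the 2.1 kg mass has 2.1 × 9.8 × sin 39.81° = 13.175 N down its slope.
The 12.6 kg side's 56.059 N exceeds the other side's 13.175 N, so that mass slides down and the 2.1 kg mass slides up. Taking that direction as positive, Newton's second law for the whole system gives 56.059 − 13.175 = (12.6 + 2.1) a, so a = 42.884 / 14.7 = 2.9173 m/s².

2.917 m/s²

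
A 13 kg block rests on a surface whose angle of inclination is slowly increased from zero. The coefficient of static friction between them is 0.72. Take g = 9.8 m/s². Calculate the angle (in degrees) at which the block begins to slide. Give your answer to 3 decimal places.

35.754°

At the threshold of sliding, static friction is at its maximum μ_s N and exactly balances the weight component along the incline: mg sin θ = μ_s mg cos θ.
Hence tan θ = μ_s = 0.72, so θ = arctan(0.72) = 35.7539°.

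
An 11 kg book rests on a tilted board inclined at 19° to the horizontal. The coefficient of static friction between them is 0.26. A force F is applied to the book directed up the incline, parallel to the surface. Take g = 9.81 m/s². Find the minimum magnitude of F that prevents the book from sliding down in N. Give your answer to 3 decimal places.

8.604 N

The normal force is N = mg cos 19° = 102.031 N. With F at its minimum the book is on the verge of sliding down, so static friction is at its maximum μ_s N = 0.26 × 102.031 = 26.528 N and acts up the slope.
Equilibrium along the incline: F + μ_s N = mg sin 19°, so F = 35.132 − 26.528 = 8.604 N.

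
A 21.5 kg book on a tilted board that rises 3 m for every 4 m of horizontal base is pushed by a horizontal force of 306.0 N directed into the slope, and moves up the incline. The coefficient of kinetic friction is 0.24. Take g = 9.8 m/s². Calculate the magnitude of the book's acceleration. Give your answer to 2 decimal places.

1.57 m/s²

The horizontal push has components F cos 36.87° = 306.0 × 0.8000 = 244.800 N up the incline and F sin 36.87° = 306.0 × 0.6000 = 183.600 N pressing into the surface.
The normal force is therefore N = mg cos 36.87° + F sin 36.87° = 168.560 + 183.600 = 352.160 N, and kinetic friction down the slope is μN = 0.24 × 352.160 = 84.518 N.
Along the incline: F cos 36.87° − mg sin 36.87° − μN = ma, so 244.800 − 126.420 − 84.518 = 21.5 a, giving a = 1.5750 m/s².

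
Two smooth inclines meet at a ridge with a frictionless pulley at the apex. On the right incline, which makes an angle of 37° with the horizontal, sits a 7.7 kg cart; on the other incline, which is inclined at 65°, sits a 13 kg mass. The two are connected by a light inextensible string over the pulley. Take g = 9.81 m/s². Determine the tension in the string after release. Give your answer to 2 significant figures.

72 N

Resolve each weight along its own incline: the 7.7 kg mass has component 7.7 × 9.81 × sin 37° = 45.459 N down its slope, and the 13 kg mass has 13 × 9.81 × sin 65° = 115.581 N down its slope.
The 13 kg side's 115.581 N exceeds the other side's 45.459 N, so that mass slides down and the 7.7 kg mass slides up. Taking that direction as positive, Newton's second law for the whole system gives 115.581 − 45.459 = (7.7 + 13) a, so a = 70.122 / 20.7 = 3.3875 m/s².
For the 7.7 kg mass (up-slope positive): T − 45.459 = 7.7 × 3.3875, so T = 71.543 N.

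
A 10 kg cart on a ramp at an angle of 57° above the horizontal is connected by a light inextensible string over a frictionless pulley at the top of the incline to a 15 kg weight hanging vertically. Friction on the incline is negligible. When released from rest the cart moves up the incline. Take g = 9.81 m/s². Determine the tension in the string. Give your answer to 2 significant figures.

For the cart on the incline: the weight component along the slope is m₁g sin 57° = 10 × 9.81 × 0.8387 = 82.276 N and the normal force is N = m₁g cos 57° = 53.429 N.
Newton's second law for the cart (up-slope positive): T − 82.276 = 10 a. For the hanging weight (downward positive): 15 × 9.81 − T = 15 a.
Adding the two equations eliminates T: 64.874 = 25 a, so a = 2.5950 m/s².
Then from the hanging weight's equation, T = 15 × (9.81 − 2.5950) = 108.225 N.

110 N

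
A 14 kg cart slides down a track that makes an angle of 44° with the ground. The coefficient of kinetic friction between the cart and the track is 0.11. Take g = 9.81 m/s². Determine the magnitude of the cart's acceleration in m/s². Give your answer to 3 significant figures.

Resolving the weight along the incline: the component pulling the cart down the slope is mg sin 44° = 14 × 9.81 × 0.6947 = 95.410 N, and the normal force is N = mg cos 44° = 14 × 9.81 × 0.7193 = 98.789 N.
Kinetic friction acts up the slope with magnitude f = μN = 0.11 × 98.789 = 10.867 N.
Net force along the incline is 95.410 − 10.867 = 84.543 N, so a = 84.543 / 14 = 6.0388 m/s².

6.04 m/s²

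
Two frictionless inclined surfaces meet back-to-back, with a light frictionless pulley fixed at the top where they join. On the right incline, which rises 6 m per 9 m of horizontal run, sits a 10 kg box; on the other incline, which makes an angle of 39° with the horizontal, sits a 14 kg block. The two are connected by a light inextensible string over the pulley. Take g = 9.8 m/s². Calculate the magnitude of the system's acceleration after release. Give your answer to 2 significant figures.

1.3 m/s²

Resolve each weight along its own incline: the 10 kg mass has component 10 × 9.8 × sin 33.69° = 54.361 N down its slope, and the 14 kg mass has 14 × 9.8 × sin 39° = 86.343 N down its slope.
The 14 kg side's 86.343 N exceeds the other side's 54.361 N, so that mass slides down and the 10 kg mass slides up. Taking that direction as positive, Newton's second law for the whole system gives 86.343 − 54.361 = (10 + 14) a, so a = 31.982 / 24 = 1.3326 m/s².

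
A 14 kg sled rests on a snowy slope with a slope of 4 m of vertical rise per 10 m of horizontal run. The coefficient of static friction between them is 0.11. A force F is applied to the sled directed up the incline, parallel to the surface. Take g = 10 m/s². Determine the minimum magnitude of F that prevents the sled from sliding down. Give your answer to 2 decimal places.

37.70 N

The normal force is N = mg cos 21.80° = 129.987 N. With F at its minimum the sled is on the verge of sliding down, so static friction is at its maximum μ_s N = 0.11 × 129.987 = 14.299 N and acts up the slope.
Equilibrium along the incline: F + μ_s N = mg sin 21.80°, so F = 51.995 − 14.299 = 37.696 N.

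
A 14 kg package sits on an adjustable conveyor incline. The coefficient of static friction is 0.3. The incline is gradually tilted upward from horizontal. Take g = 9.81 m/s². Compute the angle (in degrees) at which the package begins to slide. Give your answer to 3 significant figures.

At the threshold of sliding, static friction is at its maximum μ_s N and exactly balances the weight component along the incline: mg sin θ = μ_s mg cos θ.
Hence tan θ = μ_s = 0.3, so θ = arctan(0.3) = 16.6992°.

16.7°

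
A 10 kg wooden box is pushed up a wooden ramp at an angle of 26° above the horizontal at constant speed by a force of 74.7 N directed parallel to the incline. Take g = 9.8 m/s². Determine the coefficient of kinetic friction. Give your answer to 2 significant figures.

At constant speed ΣF = 0 along the incline. The applied 74.7 N acts up the slope; the weight component mg sin 26° = 42.960 N and kinetic friction μN both act down the slope.
So 74.7 = 42.960 + μ × 88.082, giving μ = (74.7 − 42.960) / 88.082 = 0.3603.

0.36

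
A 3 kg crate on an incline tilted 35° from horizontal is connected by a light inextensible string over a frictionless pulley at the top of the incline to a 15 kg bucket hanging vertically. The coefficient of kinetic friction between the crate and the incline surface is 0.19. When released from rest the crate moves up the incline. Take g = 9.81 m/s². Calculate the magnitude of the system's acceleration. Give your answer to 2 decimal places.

For the crate on the incline: the weight component along the slope is m₁g sin 35° = 3 × 9.81 × 0.5736 = 16.881 N and the normal force is N = m₁g cos 35° = 24.108 N.
Kinetic friction opposes the crate's motion up the incline: f = μN = 0.19 × 24.108 = 4.581 N acting down the slope.
Newton's second law for the crate (up-slope positive): T − 16.881 − 4.581 = 3 a. For the hanging bucket (downward positive): 15 × 9.81 − T = 15 a.
Adding the two equations eliminates T: 125.688 = 18 a, so a = 6.9827 m/s².

6.98 m/s²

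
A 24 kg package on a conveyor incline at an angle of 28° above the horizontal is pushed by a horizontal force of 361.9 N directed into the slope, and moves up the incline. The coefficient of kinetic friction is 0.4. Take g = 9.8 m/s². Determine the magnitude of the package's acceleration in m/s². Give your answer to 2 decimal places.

The horizontal push has components F cos 28° = 361.9 × 0.8829 = 319.522 N up the incline and F sin 28° = 361.9 × 0.4695 = 169.912 N pressing into the surface.
The normal force is therefore N = mg cos 28° + F sin 28° = 207.658 + 169.912 = 377.570 N, and kinetic friction down the slope is μN = 0.4 × 377.570 = 151.028 N.
Along the incline: F cos 28° − mg sin 28° − μN = ma, so 319.522 − 110.426 − 151.028 = 24 a, giving a = 2.4195 m/s².

2.42 m/s²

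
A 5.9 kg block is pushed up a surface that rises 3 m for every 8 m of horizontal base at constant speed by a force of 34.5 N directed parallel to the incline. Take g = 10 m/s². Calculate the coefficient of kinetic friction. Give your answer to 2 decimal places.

At constant speed ΣF = 0 along the incline. The applied 34.5 N acts up the slope; the weight component mg sin 20.56° = 20.716 N and kinetic friction μN both act down the slope.
So 34.5 = 20.716 + μ × 55.243, giving μ = (34.5 − 20.716) / 55.243 = 0.2495.

0.25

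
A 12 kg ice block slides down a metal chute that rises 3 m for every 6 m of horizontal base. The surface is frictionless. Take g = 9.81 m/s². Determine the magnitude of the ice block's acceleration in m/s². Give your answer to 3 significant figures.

Resolving the weight along the incline: the component pulling the ice block down the slope is mg sin 26.57° = 12 × 9.81 × 0.4472 = 52.644 N, and the normal force is N = mg cos 26.57° = 12 × 9.81 × 0.8944 = 105.289 N.
With no friction the net force along the incline is 52.644 N, so a = g sin 26.57° = 52.644 / 12 = 4.3870 m/s².

4.39 m/s²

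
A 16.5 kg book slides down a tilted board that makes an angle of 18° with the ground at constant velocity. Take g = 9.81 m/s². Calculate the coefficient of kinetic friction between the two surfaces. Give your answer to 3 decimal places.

At constant velocity the net force along the incline is zero: mg sin 18° = μ mg cos 18°.
So μ = tan 18° = 0.3090 / 0.9511 = 0.3249.

0.325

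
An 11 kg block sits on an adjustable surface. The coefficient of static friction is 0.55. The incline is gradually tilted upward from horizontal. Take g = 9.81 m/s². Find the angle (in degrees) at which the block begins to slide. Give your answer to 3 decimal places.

At the threshold of sliding, static friction is at its maximum μ_s N and exactly balances the weight component along the incline: mg sin θ = μ_s mg cos θ.
Hence tan θ = μ_s = 0.55, so θ = arctan(0.55) = 28.8108°.

28.811°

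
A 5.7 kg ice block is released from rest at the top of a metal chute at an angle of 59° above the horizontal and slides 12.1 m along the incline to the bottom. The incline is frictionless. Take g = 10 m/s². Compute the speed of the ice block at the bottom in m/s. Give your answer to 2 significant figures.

The weight component along the incline is mg sin 59° = 48.859 N and the normal force is N = mg cos 59° = 29.357 N.
With no friction, a = g sin 59° = 8.5717 m/s².
Starting from rest over a distance of 12.1 m, v² = 2aL = 2 × 8.5717 × 12.1 = 207.4351, so v = 14.4026 m/s.

14 m/s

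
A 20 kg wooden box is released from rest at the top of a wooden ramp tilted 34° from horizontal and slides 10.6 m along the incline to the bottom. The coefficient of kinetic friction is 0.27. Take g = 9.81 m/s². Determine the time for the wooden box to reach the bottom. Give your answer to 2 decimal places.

2.54 s

The weight component along the incline is mg sin 34° = 109.714 N and the normal force is N = mg cos 34° = 162.657 N.
Friction up the slope is f = μN = 0.27 × 162.657 = 43.917 N, so the net downslope force is 109.714 − 43.917 = 65.797 N and a = 65.797 / 20 = 3.2898 m/s².
Starting from rest, L = ½at², so t = √(2L/a) = √(2 × 10.6 / 3.2898) = 2.5385 s.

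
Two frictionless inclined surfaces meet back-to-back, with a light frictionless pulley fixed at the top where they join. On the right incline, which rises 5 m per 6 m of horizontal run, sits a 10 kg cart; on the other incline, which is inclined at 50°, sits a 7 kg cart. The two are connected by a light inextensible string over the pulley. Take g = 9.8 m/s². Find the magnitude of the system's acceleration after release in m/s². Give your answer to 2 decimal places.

0.60 m/s²

Resolve each weight along its own incline: the 10 kg mass has component 10 × 9.8 × sin 39.81° = 62.738 N down its slope, and the 7 kg mass has 7 × 9.8 × sin 50° = 52.551 N down its slope.
The 10 kg side's 62.738 N exceeds the other side's 52.551 N, so that mass slides down and the 7 kg mass slides up. Taking that direction as positive, Newton's second law for the whole system gives 62.738 − 52.551 = (10 + 7) a, so a = 10.187 / 17 = 0.5992 m/s².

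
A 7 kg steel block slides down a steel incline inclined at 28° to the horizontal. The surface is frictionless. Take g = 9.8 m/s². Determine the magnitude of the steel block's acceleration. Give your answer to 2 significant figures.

Resolving the weight along the incline: the component pulling the steel block down the slope is mg sin 28° = 7 × 9.8 × 0.4695 = 32.208 N, and the normal force is N = mg cos 28° = 7 × 9.8 × 0.8829 = 60.567 N.
With no friction the net force along the incline is 32.208 N, so a = g sin 28° = 32.208 / 7 = 4.6011 m/s².

4.6 m/s²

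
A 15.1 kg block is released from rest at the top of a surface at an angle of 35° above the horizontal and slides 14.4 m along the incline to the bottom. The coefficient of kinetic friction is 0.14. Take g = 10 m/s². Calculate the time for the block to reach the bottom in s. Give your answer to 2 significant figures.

The weight component along the incline is mg sin 35° = 86.610 N and the normal force is N = mg cos 35° = 123.692 N.
Friction up the slope is f = μN = 0.14 × 123.692 = 17.317 N, so the net downslope force is 86.610 − 17.317 = 69.293 N and a = 69.293 / 15.1 = 4.5889 m/s².
Starting from rest, L = ½at², so t = √(2L/a) = √(2 × 14.4 / 4.5889) = 2.5052 s.

2.5 s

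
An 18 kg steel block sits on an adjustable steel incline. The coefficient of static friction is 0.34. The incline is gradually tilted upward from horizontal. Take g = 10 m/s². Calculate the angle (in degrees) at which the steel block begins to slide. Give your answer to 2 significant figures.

At the threshold of sliding, static friction is at its maximum μ_s N and exactly balances the weight component along the incline: mg sin θ = μ_s mg cos θ.
Hence tan θ = μ_s = 0.34, so θ = arctan(0.34) = 18.7780°.

19°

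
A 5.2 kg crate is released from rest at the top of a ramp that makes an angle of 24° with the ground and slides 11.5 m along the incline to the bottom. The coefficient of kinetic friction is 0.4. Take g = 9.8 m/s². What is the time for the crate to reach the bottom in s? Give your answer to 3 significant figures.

The weight component along the incline is mg sin 24° = 20.727 N and the normal force is N = mg cos 24° = 46.554 N.
Friction up the slope is f = μN = 0.4 × 46.554 = 18.622 N, so the net downslope force is 20.727 − 18.622 = 2.105 N and a = 2.105 / 5.2 = 0.4048 m/s².
Starting from rest, L = ½at², so t = √(2L/a) = √(2 × 11.5 / 0.4048) = 7.5378 s.

7.54 s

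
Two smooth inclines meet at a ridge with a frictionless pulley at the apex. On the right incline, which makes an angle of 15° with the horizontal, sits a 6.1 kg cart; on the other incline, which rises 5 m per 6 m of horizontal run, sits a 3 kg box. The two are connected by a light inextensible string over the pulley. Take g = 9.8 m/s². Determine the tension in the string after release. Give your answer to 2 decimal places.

17.72 N

Resolve each weight along its own incline: the 6.1 kg mass has component 6.1 × 9.8 × sin 15° = 15.472 N down its slope, and the 3 kg mass has 3 × 9.8 × sin 39.81° = 18.821 N down its slope.
The 3 kg side's 18.821 N exceeds the other side's 15.472 N, so that mass slides down and the 6.1 kg mass slides up. Taking that direction as positive, Newton's second law for the whole system gives 18.821 − 15.472 = (6.1 + 3) a, so a = 3.349 / 9.1 = 0.3680 m/s².
For the 6.1 kg mass (up-slope positive): T − 15.472 = 6.1 × 0.3680, so T = 17.717 N.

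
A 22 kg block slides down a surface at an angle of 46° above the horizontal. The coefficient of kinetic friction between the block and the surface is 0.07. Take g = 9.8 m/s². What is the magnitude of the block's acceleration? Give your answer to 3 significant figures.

Resolving the weight along the incline: the component pulling the block down the slope is mg sin 46° = 22 × 9.8 × 0.7193 = 155.081 N, and the normal force is N = mg cos 46° = 22 × 9.8 × 0.6947 = 149.777 N.
Kinetic friction acts up the slope with magnitude f = μN = 0.07 × 149.777 = 10.484 N.
Net force along the incline is 155.081 − 10.484 = 144.597 N, so a = 144.597 / 22 = 6.5726 m/s².

6.57 m/s²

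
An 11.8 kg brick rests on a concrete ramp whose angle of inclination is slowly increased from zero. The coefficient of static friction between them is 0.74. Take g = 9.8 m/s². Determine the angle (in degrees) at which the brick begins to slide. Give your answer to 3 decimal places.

36.501°

At the threshold of sliding, static friction is at its maximum μ_s N and exactly balances the weight component along the incline: mg sin θ = μ_s mg cos θ.
Hence tan θ = μ_s = 0.74, so θ = arctan(0.74) = 36.5014°.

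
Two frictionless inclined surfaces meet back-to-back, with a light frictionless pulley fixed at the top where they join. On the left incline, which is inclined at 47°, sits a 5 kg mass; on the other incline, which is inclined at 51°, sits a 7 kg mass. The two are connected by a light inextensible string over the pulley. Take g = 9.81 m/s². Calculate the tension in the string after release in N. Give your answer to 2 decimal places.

Resolve each weight along its own incline: the 5 kg mass has component 5 × 9.81 × sin 47° = 35.873 N down its slope, and the 7 kg mass has 7 × 9.81 × sin 51° = 53.367 N down its slope.
The 7 kg side's 53.367 N exceeds the other side's 35.873 N, so that mass slides down and the 5 kg mass slides up. Taking that direction as positive, Newton's second law for the whole system gives 53.367 − 35.873 = (5 + 7) a, so a = 17.494 / 12 = 1.4578 m/s².
For the 5 kg mass (up-slope positive): T − 35.873 = 5 × 1.4578, so T = 43.162 N.

43.16 N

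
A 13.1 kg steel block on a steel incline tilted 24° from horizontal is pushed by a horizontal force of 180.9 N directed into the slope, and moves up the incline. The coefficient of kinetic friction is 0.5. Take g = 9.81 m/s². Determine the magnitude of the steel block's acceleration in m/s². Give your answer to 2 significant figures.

The horizontal push has components F cos 24° = 180.9 × 0.9135 = 165.252 N up the incline and F sin 24° = 180.9 × 0.4067 = 73.572 N pressing into the surface.
The normal force is therefore N = mg cos 24° + F sin 24° = 117.395 + 73.572 = 190.967 N, and kinetic friction down the slope is μN = 0.5 × 190.967 = 95.484 N.
Along the incline: F cos 24° − mg sin 24° − μN = ma, so 165.252 − 52.265 − 95.484 = 13.1 a, giving a = 1.3361 m/s².

1.3 m/s²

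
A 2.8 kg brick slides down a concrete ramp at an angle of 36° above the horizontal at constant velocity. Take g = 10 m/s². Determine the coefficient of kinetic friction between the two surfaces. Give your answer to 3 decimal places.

0.727

At constant velocity the net force along the incline is zero: mg sin 36° = μ mg cos 36°.
So μ = tan 36° = 0.5878 / 0.8090 = 0.7266.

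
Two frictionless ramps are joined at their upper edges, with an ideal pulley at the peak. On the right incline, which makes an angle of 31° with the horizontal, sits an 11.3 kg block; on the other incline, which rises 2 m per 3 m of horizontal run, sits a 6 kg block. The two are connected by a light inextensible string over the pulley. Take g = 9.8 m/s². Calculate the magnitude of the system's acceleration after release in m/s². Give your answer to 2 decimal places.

1.41 m/s²

Resolve each weight along its own incline: the 11.3 kg mass has component 11.3 × 9.8 × sin 31° = 57.035 N down its slope, and the 6 kg mass has 6 × 9.8 × sin 33.69° = 32.616 N down its slope.
The 11.3 kg side's 57.035 N exceeds the other side's 32.616 N, so that mass slides down and the 6 kg mass slides up. Taking that direction as positive, Newton's second law for the whole system gives 57.035 − 32.616 = (11.3 + 6) a, so a = 24.419 / 17.3 = 1.4115 m/s².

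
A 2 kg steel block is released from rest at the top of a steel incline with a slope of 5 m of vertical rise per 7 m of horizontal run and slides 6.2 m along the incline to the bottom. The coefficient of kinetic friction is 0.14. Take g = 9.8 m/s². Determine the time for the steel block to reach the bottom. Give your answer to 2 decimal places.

The weight component along the incline is mg sin 35.54° = 11.392 N and the normal force is N = mg cos 35.54° = 15.949 N.
Friction up the slope is f = μN = 0.14 × 15.949 = 2.233 N, so the net downslope force is 11.392 − 2.233 = 9.159 N and a = 9.159 / 2 = 4.5795 m/s².
Starting from rest, L = ½at², so t = √(2L/a) = √(2 × 6.2 / 4.5795) = 1.6455 s.

1.65 s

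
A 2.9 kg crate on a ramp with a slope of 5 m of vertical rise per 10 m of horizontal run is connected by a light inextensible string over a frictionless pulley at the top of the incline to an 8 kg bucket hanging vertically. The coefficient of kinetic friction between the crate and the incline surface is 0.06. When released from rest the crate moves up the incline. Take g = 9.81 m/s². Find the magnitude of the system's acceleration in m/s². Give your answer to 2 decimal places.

5.89 m/s²

For the crate on the incline: the weight component along the slope is m₁g sin 26.57° = 2.9 × 9.81 × 0.4472 = 12.722 N and the normal force is N = m₁g cos 26.57° = 25.446 N.
Kinetic friction opposes the crate's motion up the incline: f = μN = 0.06 × 25.446 = 1.527 N acting down the slope.
Newton's second law for the crate (up-slope positive): T − 12.722 − 1.527 = 2.9 a. For the hanging bucket (downward positive): 8 × 9.81 − T = 8 a.
Adding the two equations eliminates T: 64.231 = 10.9 a, so a = 5.8928 m/s².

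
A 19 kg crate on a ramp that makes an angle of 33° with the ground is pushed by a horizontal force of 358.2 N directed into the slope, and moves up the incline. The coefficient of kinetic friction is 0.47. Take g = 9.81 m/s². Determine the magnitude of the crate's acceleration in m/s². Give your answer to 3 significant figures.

The horizontal push has components F cos 33° = 358.2 × 0.8387 = 300.422 N up the incline and F sin 33° = 358.2 × 0.5446 = 195.076 N pressing into the surface.
The normal force is therefore N = mg cos 33° + F sin 33° = 156.325 + 195.076 = 351.401 N, and kinetic friction down the slope is μN = 0.47 × 351.401 = 165.158 N.
Along the incline: F cos 33° − mg sin 33° − μN = ma, so 300.422 − 101.508 − 165.158 = 19 a, giving a = 1.7766 m/s².

1.78 m/s²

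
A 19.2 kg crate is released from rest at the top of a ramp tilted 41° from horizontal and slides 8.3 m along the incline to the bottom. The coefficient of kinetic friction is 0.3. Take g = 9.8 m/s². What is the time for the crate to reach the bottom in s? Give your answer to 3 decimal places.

The weight component along the incline is mg sin 41° = 123.444 N and the normal force is N = mg cos 41° = 142.006 N.
Friction up the slope is f = μN = 0.3 × 142.006 = 42.602 N, so the net downslope force is 123.444 − 42.602 = 80.842 N and a = 80.842 / 19.2 = 4.2105 m/s².
Starting from rest, L = ½at², so t = √(2L/a) = √(2 × 8.3 / 4.2105) = 1.9856 s.

1.986 s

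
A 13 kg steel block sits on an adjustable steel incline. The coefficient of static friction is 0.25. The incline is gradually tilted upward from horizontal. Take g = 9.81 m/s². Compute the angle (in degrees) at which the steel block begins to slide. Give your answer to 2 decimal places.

At the threshold of sliding, static friction is at its maximum μ_s N and exactly balances the weight component along the incline: mg sin θ = μ_s mg cos θ.
Hence tan θ = μ_s = 0.25, so θ = arctan(0.25) = 14.0362°.

14.04°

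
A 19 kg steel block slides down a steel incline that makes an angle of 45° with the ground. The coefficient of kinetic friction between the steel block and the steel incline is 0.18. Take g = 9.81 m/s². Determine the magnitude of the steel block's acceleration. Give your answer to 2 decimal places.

Resolving the weight along the incline: the component pulling the steel block down the slope is mg sin 45° = 19 × 9.81 × 0.7071 = 131.796 N, and the normal force is N = mg cos 45° = 19 × 9.81 × 0.7071 = 131.796 N.
Kinetic friction acts up the slope with magnitude f = μN = 0.18 × 131.796 = 23.723 N.
Net force along the incline is 131.796 − 23.723 = 108.073 N, so a = 108.073 / 19 = 5.6881 m/s².

5.69 m/s²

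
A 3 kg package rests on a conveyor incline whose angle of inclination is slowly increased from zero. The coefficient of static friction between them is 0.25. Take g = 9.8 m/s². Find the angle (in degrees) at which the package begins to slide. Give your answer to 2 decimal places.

14.04°

At the threshold of sliding, static friction is at its maximum μ_s N and exactly balances the weight component along the incline: mg sin θ = μ_s mg cos θ.
Hence tan θ = μ_s = 0.25, so θ = arctan(0.25) = 14.0362°.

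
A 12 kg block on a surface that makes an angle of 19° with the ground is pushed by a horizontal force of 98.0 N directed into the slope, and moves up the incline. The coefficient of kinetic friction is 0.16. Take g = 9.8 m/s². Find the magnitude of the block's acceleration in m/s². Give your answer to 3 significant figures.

The horizontal push has components F cos 19° = 98.0 × 0.9455 = 92.659 N up the incline and F sin 19° = 98.0 × 0.3256 = 31.909 N pressing into the surface.
The normal force is therefore N = mg cos 19° + F sin 19° = 111.191 + 31.909 = 143.100 N, and kinetic friction down the slope is μN = 0.16 × 143.100 = 22.896 N.
Along the incline: F cos 19° − mg sin 19° − μN = ma, so 92.659 − 38.291 − 22.896 = 12 a, giving a = 2.6227 m/s².

2.62 m/s²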